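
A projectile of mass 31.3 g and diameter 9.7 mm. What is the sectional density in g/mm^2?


SD = m/d^2 = 31.3/9.7^2 = 0.3327 g/mm^2

0.3327 g/mm^2


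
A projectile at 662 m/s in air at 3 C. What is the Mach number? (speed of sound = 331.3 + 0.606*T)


a = 331.3 + 0.606*(3) = 333.118 m/s
M = v/a = 662/333.118 = 1.987

1.987


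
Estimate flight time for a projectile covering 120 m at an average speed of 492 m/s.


t = d/v = 120/492 = 0.2439 s

0.2439 s


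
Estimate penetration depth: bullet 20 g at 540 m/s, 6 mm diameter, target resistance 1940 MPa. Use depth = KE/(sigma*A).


A = pi*(d/2)^2 = pi*(6/2)^2 = 28.2743 mm^2
E = 0.5*m*v^2 = 0.5*0.02*540^2 = 2916 J
depth = E/(sigma*A) = 2916 J / (1940 MPa * 28.2743 mm^2) = 2916/(1940 * 28.2743) m = 0.053161 m ≈ 53.16 mm

53.16 mm


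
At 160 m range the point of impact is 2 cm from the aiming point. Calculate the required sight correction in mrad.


1 mrad subtends 1 cm per 10 m of range, so adj = error_cm / (dist_m / 10) = 2 / (160/10) = 0.125 mrad

0.125 mrad


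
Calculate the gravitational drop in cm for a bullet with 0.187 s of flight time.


drop = 0.5*g*t^2 = 0.5*9.81*0.187^2 = 0.171523 m ≈ 17.15 cm

17.15 cm


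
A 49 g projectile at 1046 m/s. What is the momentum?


p = m*v = 0.049*1046 = 51.25 kg·m/s

51.25 kg·m/s


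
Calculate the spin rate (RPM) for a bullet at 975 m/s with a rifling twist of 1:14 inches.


twist_m = 14*0.0254 = 0.3556 m
spin = v/twist = 975/0.3556 = 2741.845 rev/s
RPM = spin*60 = 2741.845*60 ≈ 164511 RPM

164511 RPM


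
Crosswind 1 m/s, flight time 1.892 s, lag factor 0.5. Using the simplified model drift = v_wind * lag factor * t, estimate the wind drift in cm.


drift = v_wind * lag * t = 1 * 0.5 * 1.892 = 0.946 m ≈ 94.6 cm

94.6 cm


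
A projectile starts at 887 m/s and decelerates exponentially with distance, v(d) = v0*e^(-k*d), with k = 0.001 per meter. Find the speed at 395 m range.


v = v0*exp(-k*d) = 887*exp(-0.001*395) = 597.6 m/s

597.6 m/s


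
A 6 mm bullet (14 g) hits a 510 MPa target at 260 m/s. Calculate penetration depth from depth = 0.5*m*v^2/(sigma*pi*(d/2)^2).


A = pi*(d/2)^2 = pi*(6/2)^2 = 28.2743 mm^2
E = 0.5*m*v^2 = 0.5*0.014*260^2 = 473.2 J
depth = E/(sigma*A) = 473.2 J / (510 MPa * 28.2743 mm^2) = 473.2/(510 * 28.2743) m = 0.0328157 m ≈ 32.82 mm

32.82 mm


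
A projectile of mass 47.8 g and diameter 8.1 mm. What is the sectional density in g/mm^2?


SD = m/d^2 = 47.8/8.1^2 = 0.7285 g/mm^2

0.7285 g/mm^2


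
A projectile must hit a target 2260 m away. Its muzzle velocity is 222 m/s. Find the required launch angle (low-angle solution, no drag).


sin(2*theta) = R*g/v0^2 = 2260*9.81/222^2 = 0.449854, theta = arcsin(0.449854)/2 = 13.37°

13.37 degrees


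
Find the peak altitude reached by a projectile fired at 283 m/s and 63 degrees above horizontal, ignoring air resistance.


H = (v0*sin(theta))^2 / (2g) = (283*sin(63°))^2 / (2*9.81) = 3241 m

3241 m


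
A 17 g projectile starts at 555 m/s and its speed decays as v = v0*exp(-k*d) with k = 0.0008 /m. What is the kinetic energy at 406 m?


v = v0*exp(-k*d) = 555*exp(-0.0008*406) = 401.083 m/s
E = 0.5*m*v^2 = 0.5*0.017*401.083^2 = 1367 J

1367 J


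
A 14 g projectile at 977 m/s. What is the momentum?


p = m*v = 0.014*977 = 13.68 kg·m/s

13.68 kg·m/s


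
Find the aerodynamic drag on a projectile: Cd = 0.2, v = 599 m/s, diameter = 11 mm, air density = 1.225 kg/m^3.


A = pi*(d/2)^2 = pi*(11/2000)^2 = 9.50332e-05 m^2
Fd = 0.5*Cd*rho*A*v^2 = 0.5*0.2*1.225*9.50332e-05*599^2 = 4.177 N

4.177 N


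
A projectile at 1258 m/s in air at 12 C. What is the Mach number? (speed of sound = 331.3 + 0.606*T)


a = 331.3 + 0.606*(12) = 338.572 m/s
M = v/a = 1258/338.572 = 3.716

3.716


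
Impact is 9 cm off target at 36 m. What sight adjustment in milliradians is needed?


1 mrad subtends 1 cm per 10 m of range, so adj = error_cm / (dist_m / 10) = 9 / (36/10) = 2.5 mrad

2.5 mrad


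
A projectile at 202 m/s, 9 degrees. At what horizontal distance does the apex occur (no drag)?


R = v0^2*sin(2*theta)/g = 202^2*sin(2*9°)/9.81 = 1285.33 m
apex_dist = R/2 = 1285.33/2 = 642.7 m

642.7 m


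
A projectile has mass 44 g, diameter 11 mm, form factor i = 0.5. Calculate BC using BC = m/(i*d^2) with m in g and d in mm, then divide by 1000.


BC = m/(i*d^2*1000) = 44/(0.5 * 11^2 * 1000) = 0.0007273

0.0007273


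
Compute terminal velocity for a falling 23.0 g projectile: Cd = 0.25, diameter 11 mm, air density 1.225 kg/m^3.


A = pi*(d/2)^2 = pi*(11/2000)^2 = 9.50332e-05 m^2
vt = sqrt(2mg/(Cd*rho*A)) = sqrt(2*0.023*9.81/(0.25 * 1.225 * 9.50332e-05)) = 124.5 m/s

124.5 m/s


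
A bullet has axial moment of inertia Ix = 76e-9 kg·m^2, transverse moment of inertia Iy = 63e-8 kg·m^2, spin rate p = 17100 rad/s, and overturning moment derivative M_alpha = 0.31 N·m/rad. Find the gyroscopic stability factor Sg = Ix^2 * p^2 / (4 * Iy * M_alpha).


Sg = Ix^2 * p^2 / (4 * Iy * M_alpha) = (76e-9)^2 * 17100^2 / (4 * 63e-8 * 0.31) = 2.162

2.162


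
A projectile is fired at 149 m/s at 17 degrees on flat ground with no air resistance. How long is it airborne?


T = 2*v0*sin(theta)/g = 2*149*sin(17°)/9.81 = 8.881 s

8.881 s


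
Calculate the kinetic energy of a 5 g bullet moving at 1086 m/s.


E = 0.5*m*v^2 = 0.5*0.005*1086^2 = 2948 J

2948 J


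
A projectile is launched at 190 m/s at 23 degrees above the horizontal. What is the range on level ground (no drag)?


R = v0^2 * sin(2*theta) / g = 190^2 * sin(2*23°) / 9.81 = 2647 m

2647 m


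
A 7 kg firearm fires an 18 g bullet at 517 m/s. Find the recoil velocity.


v_recoil = m_p * v_p / m_gun = 0.018 * 517 / 7 = 1.329 m/s

1.329 m/s


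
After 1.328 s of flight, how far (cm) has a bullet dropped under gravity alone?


drop = 0.5*g*t^2 = 0.5*9.81*1.328^2 = 8.65038 m ≈ 865 cm

865 cm


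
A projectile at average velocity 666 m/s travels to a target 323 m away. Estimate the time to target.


t = d/v = 323/666 = 0.485 s

0.485 s


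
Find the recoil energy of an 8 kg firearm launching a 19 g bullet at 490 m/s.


v_r = m_p*v_p/m_gun = 0.019*490/8 = 1.16375 m/s, E_r = 0.5*m_gun*v_r^2 = 0.5*8*1.16375^2 = 5.417 J

5.417 J


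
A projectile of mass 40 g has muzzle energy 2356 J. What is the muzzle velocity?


v = sqrt(2*E/m) = sqrt(2*2356/0.04) = 343.2 m/s

343.2 m/s


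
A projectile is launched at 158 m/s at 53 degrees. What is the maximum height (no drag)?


H = (v0*sin(theta))^2 / (2g) = (158*sin(53°))^2 / (2*9.81) = 811.5 m

811.5 m


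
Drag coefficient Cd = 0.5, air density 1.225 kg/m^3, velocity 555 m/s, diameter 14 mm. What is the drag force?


A = pi*(d/2)^2 = pi*(14/2000)^2 = 1.53938e-04 m^2
Fd = 0.5*Cd*rho*A*v^2 = 0.5*0.5*1.225*1.53938e-04*555^2 = 14.52 N

14.52 N


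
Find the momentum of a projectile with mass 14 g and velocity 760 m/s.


p = m*v = 0.014*760 = 10.64 kg·m/s

10.64 kg·m/s


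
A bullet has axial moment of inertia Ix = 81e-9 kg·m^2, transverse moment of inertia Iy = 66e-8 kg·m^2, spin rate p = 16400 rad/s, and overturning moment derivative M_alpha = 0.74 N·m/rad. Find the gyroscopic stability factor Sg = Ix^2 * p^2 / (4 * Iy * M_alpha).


Sg = Ix^2 * p^2 / (4 * Iy * M_alpha) = (81e-9)^2 * 16400^2 / (4 * 66e-8 * 0.74) = 0.9033

0.9033


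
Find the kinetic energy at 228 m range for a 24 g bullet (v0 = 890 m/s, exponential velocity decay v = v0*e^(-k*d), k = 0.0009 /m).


v = v0*exp(-k*d) = 890*exp(-0.0009*228) = 724.891 m/s
E = 0.5*m*v^2 = 0.5*0.024*724.891^2 = 6306 J

6306 J


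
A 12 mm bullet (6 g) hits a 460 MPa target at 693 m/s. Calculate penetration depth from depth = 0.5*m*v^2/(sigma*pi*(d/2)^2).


A = pi*(d/2)^2 = pi*(12/2)^2 = 113.097 mm^2
E = 0.5*m*v^2 = 0.5*0.006*693^2 = 1440.75 J
depth = E/(sigma*A) = 1440.75 J / (460 MPa * 113.097 mm^2) = 1440.75/(460 * 113.097) m = 0.0276935 m ≈ 27.69 mm

27.69 mm


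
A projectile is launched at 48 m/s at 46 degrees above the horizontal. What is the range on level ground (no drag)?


R = v0^2 * sin(2*theta) / g = 48^2 * sin(2*46°) / 9.81 = 234.7 m

234.7 m


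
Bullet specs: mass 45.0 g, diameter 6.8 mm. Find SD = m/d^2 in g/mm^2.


SD = m/d^2 = 45.0/6.8^2 = 0.9732 g/mm^2

0.9732 g/mm^2


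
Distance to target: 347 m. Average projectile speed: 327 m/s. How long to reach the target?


t = d/v = 347/327 = 1.061 s

1.061 s


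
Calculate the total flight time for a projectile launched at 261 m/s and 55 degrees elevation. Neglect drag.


T = 2*v0*sin(theta)/g = 2*261*sin(55°)/9.81 = 43.59 s

43.59 s


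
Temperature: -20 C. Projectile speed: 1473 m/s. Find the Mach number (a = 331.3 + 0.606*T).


a = 331.3 + 0.606*(-20) = 319.18 m/s
M = v/a = 1473/319.18 = 4.615

4.615


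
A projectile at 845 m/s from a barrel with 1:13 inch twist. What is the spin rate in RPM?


twist_m = 13*0.0254 = 0.3302 m
spin = v/twist = 845/0.3302 = 2559.055 rev/s
RPM = spin*60 = 2559.055*60 ≈ 153543 RPM

153543 RPM


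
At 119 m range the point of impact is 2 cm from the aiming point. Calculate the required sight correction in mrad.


1 mrad subtends 1 cm per 10 m of range, so adj = error_cm / (dist_m / 10) = 2 / (119/10) = 0.1681 mrad

0.1681 mrad


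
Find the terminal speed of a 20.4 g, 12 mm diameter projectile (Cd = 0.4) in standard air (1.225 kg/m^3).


A = pi*(d/2)^2 = pi*(12/2000)^2 = 1.13097e-04 m^2
vt = sqrt(2mg/(Cd*rho*A)) = sqrt(2*0.0204*9.81/(0.4 * 1.225 * 1.13097e-04)) = 84.98 m/s

84.98 m/s


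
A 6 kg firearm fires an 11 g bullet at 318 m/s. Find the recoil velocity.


v_recoil = m_p * v_p / m_gun = 0.011 * 318 / 6 = 0.583 m/s

0.583 m/s


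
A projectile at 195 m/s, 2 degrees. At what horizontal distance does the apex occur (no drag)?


R = v0^2*sin(2*theta)/g = 195^2*sin(2*2°)/9.81 = 270.386 m
apex_dist = R/2 = 270.386/2 = 135.2 m

135.2 m


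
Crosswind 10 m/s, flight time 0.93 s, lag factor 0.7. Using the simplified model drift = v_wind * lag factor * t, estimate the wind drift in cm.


drift = v_wind * lag * t = 10 * 0.7 * 0.93 = 6.51 m ≈ 651 cm

651 cm


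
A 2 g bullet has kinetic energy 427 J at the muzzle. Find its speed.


v = sqrt(2*E/m) = sqrt(2*427/0.002) = 653.5 m/s

653.5 m/s


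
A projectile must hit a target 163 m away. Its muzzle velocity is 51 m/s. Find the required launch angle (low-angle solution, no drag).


sin(2*theta) = R*g/v0^2 = 163*9.81/51^2 = 0.614775, theta = arcsin(0.614775)/2 = 18.97°

18.97 degrees


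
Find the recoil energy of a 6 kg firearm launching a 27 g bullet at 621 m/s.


v_r = m_p*v_p/m_gun = 0.027*621/6 = 2.7945 m/s, E_r = 0.5*m_gun*v_r^2 = 0.5*6*2.7945^2 = 23.43 J

23.43 J


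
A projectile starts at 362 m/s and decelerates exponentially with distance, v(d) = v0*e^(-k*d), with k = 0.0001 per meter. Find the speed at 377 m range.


v = v0*exp(-k*d) = 362*exp(-0.0001*377) = 348.6 m/s

348.6 m/s


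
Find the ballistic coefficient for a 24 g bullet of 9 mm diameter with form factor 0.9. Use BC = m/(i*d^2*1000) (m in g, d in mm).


BC = m/(i*d^2*1000) = 24/(0.9 * 9^2 * 1000) = 0.0003292

0.0003292


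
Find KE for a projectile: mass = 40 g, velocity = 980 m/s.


E = 0.5*m*v^2 = 0.5*0.04*980^2 = 19208 J

19208 J


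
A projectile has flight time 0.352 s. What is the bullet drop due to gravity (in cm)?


drop = 0.5*g*t^2 = 0.5*9.81*0.352^2 = 0.607749 m ≈ 60.77 cm

60.77 cm


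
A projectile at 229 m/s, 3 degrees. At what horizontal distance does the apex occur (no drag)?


R = v0^2*sin(2*theta)/g = 229^2*sin(2*3°)/9.81 = 558.774 m
apex_dist = R/2 = 558.774/2 = 279.4 m

279.4 m


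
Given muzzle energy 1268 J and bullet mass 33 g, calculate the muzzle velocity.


v = sqrt(2*E/m) = sqrt(2*1268/0.033) = 277.2 m/s

277.2 m/s


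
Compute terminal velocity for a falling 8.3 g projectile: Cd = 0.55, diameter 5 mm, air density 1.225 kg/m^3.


A = pi*(d/2)^2 = pi*(5/2000)^2 = 1.96350e-05 m^2
vt = sqrt(2mg/(Cd*rho*A)) = sqrt(2*0.0083*9.81/(0.55 * 1.225 * 1.96350e-05)) = 110.9 m/s

110.9 m/s


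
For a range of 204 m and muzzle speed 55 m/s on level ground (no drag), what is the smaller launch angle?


sin(2*theta) = R*g/v0^2 = 204*9.81/55^2 = 0.661567, theta = arcsin(0.661567)/2 = 20.71°

20.71 degrees


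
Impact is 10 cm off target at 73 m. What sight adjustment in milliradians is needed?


1 mrad subtends 1 cm per 10 m of range, so adj = error_cm / (dist_m / 10) = 10 / (73/10) = 1.37 mrad

1.37 mrad


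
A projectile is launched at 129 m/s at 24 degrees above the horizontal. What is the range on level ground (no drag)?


R = v0^2 * sin(2*theta) / g = 129^2 * sin(2*24°) / 9.81 = 1261 m

1261 m


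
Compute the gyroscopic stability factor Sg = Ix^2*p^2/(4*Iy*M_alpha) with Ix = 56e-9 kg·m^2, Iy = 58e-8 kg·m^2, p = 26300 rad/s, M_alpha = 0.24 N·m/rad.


Sg = Ix^2 * p^2 / (4 * Iy * M_alpha) = (56e-9)^2 * 26300^2 / (4 * 58e-8 * 0.24) = 3.896

3.896


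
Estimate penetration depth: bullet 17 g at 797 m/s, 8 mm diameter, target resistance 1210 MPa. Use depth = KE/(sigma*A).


A = pi*(d/2)^2 = pi*(8/2)^2 = 50.2655 mm^2
E = 0.5*m*v^2 = 0.5*0.017*797^2 = 5399.28 J
depth = E/(sigma*A) = 5399.28 J / (1210 MPa * 50.2655 mm^2) = 5399.28/(1210 * 50.2655) m = 0.0887729 m ≈ 88.77 mm

88.77 mm


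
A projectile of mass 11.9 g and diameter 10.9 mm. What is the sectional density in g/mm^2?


SD = m/d^2 = 11.9/10.9^2 = 0.1002 g/mm^2

0.1002 g/mm^2


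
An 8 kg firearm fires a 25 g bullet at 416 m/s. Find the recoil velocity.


v_recoil = m_p * v_p / m_gun = 0.025 * 416 / 8 = 1.3 m/s

1.3 m/s


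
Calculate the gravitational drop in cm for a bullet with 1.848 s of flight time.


drop = 0.5*g*t^2 = 0.5*9.81*1.848^2 = 16.7511 m ≈ 1675 cm

1675 cm


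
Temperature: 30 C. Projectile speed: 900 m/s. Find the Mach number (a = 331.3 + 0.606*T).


a = 331.3 + 0.606*(30) = 349.48 m/s
M = v/a = 900/349.48 = 2.575

2.575


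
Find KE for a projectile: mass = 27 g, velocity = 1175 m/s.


E = 0.5*m*v^2 = 0.5*0.027*1175^2 = 18638 J

18638 J


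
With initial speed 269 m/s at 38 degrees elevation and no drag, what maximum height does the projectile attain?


H = (v0*sin(theta))^2 / (2g) = (269*sin(38°))^2 / (2*9.81) = 1398 m

1398 m


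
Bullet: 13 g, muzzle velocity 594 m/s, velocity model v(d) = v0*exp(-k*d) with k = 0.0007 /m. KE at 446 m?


v = v0*exp(-k*d) = 594*exp(-0.0007*446) = 434.71 m/s
E = 0.5*m*v^2 = 0.5*0.013*434.71^2 = 1228 J

1228 J


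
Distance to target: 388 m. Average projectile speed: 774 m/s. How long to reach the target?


t = d/v = 388/774 = 0.5013 s

0.5013 s


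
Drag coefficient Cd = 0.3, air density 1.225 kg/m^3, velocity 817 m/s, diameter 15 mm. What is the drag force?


A = pi*(d/2)^2 = pi*(15/2000)^2 = 1.76715e-04 m^2
Fd = 0.5*Cd*rho*A*v^2 = 0.5*0.3*1.225*1.76715e-04*817^2 = 21.67 N

21.67 N


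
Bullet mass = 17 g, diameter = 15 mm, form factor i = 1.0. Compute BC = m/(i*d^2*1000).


BC = m/(i*d^2*1000) = 17/(1.0 * 15^2 * 1000) = 7.556e-05

7.556e-05


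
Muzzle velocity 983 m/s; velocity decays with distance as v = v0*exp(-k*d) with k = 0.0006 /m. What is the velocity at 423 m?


v = v0*exp(-k*d) = 983*exp(-0.0006*423) = 762.7 m/s

762.7 m/s


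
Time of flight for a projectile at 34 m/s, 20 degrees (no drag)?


T = 2*v0*sin(theta)/g = 2*34*sin(20°)/9.81 = 2.371 s

2.371 s


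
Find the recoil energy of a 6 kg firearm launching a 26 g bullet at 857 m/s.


v_r = m_p*v_p/m_gun = 0.026*857/6 = 3.71367 m/s, E_r = 0.5*m_gun*v_r^2 = 0.5*6*3.71367^2 = 41.37 J

41.37 J


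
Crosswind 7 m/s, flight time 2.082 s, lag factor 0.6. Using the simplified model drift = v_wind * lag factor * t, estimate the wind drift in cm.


drift = v_wind * lag * t = 7 * 0.6 * 2.082 = 8.7444 m ≈ 874.4 cm

874.4 cm


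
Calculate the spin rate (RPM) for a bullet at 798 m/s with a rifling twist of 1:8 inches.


twist_m = 8*0.0254 = 0.2032 m
spin = v/twist = 798/0.2032 = 3927.165 rev/s
RPM = spin*60 = 3927.165*60 ≈ 235630 RPM

235630 RPM


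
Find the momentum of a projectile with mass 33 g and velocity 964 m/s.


p = m*v = 0.033*964 = 31.81 kg·m/s

31.81 kg·m/s


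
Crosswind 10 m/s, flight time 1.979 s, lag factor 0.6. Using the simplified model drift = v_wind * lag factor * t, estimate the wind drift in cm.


drift = v_wind * lag * t = 10 * 0.6 * 1.979 = 11.874 m ≈ 1187 cm

1187 cm


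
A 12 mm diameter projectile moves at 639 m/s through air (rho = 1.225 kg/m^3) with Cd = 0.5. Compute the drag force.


A = pi*(d/2)^2 = pi*(12/2000)^2 = 1.13097e-04 m^2
Fd = 0.5*Cd*rho*A*v^2 = 0.5*0.5*1.225*1.13097e-04*639^2 = 14.14 N

14.14 N


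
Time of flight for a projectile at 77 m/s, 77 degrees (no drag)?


T = 2*v0*sin(theta)/g = 2*77*sin(77°)/9.81 = 15.3 s

15.3 s


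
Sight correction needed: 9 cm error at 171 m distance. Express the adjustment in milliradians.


1 mrad subtends 1 cm per 10 m of range, so adj = error_cm / (dist_m / 10) = 9 / (171/10) = 0.5263 mrad

0.5263 mrad


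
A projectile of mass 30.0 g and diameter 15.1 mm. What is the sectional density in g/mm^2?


SD = m/d^2 = 30.0/15.1^2 = 0.1316 g/mm^2

0.1316 g/mm^2


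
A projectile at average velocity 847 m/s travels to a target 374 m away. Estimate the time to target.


t = d/v = 374/847 = 0.4416 s

0.4416 s


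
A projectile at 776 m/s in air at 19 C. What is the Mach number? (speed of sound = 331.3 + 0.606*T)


a = 331.3 + 0.606*(19) = 342.814 m/s
M = v/a = 776/342.814 = 2.264

2.264


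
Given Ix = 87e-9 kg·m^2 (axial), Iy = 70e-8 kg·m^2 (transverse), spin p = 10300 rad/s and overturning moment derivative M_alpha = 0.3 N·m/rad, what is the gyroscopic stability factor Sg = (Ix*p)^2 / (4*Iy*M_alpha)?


Sg = Ix^2 * p^2 / (4 * Iy * M_alpha) = (87e-9)^2 * 10300^2 / (4 * 70e-8 * 0.3) = 0.9559

0.9559


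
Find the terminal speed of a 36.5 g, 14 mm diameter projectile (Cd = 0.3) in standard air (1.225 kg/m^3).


A = pi*(d/2)^2 = pi*(14/2000)^2 = 1.53938e-04 m^2
vt = sqrt(2mg/(Cd*rho*A)) = sqrt(2*0.0365*9.81/(0.3 * 1.225 * 1.53938e-04)) = 112.5 m/s

112.5 m/s


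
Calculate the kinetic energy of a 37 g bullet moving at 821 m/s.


E = 0.5*m*v^2 = 0.5*0.037*821^2 = 12470 J

12470 J


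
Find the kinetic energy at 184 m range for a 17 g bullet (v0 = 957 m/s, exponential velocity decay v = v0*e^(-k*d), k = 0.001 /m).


v = v0*exp(-k*d) = 957*exp(-0.001*184) = 796.163 m/s
E = 0.5*m*v^2 = 0.5*0.017*796.163^2 = 5388 J

5388 J


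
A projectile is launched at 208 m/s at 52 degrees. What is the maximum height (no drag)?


H = (v0*sin(theta))^2 / (2g) = (208*sin(52°))^2 / (2*9.81) = 1369 m

1369 m


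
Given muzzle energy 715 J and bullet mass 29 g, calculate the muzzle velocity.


v = sqrt(2*E/m) = sqrt(2*715/0.029) = 222.1 m/s

222.1 m/s


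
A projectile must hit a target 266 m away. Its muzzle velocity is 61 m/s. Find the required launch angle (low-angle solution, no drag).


sin(2*theta) = R*g/v0^2 = 266*9.81/61^2 = 0.701279, theta = arcsin(0.701279)/2 = 22.26°

22.26 degrees


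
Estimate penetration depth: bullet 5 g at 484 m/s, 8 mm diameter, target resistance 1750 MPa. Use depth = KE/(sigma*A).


A = pi*(d/2)^2 = pi*(8/2)^2 = 50.2655 mm^2
E = 0.5*m*v^2 = 0.5*0.005*484^2 = 585.64 J
depth = E/(sigma*A) = 585.64 J / (1750 MPa * 50.2655 mm^2) = 585.64/(1750 * 50.2655) m = 0.00665768 m ≈ 6.658 mm

6.658 mm


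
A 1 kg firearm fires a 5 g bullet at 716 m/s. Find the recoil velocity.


v_recoil = m_p * v_p / m_gun = 0.005 * 716 / 1 = 3.58 m/s

3.58 m/s


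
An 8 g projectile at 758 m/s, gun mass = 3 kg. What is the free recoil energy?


v_r = m_p*v_p/m_gun = 0.008*758/3 = 2.02133 m/s, E_r = 0.5*m_gun*v_r^2 = 0.5*3*2.02133^2 = 6.129 J

6.129 J


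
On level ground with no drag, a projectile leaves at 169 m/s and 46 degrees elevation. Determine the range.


R = v0^2 * sin(2*theta) / g = 169^2 * sin(2*46°) / 9.81 = 2910 m

2910 m


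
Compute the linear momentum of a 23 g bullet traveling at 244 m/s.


p = m*v = 0.023*244 = 5.612 kg·m/s

5.612 kg·m/s


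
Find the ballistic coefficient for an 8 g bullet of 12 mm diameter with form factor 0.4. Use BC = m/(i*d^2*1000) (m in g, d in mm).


BC = m/(i*d^2*1000) = 8/(0.4 * 12^2 * 1000) = 0.0001389

0.0001389


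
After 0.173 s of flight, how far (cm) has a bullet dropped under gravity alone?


drop = 0.5*g*t^2 = 0.5*9.81*0.173^2 = 0.146802 m ≈ 14.68 cm

14.68 cm


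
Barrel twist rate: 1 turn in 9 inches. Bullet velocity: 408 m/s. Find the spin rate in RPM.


twist_m = 9*0.0254 = 0.2286 m
spin = v/twist = 408/0.2286 = 1784.777 rev/s
RPM = spin*60 = 1784.777*60 ≈ 107087 RPM

107087 RPM


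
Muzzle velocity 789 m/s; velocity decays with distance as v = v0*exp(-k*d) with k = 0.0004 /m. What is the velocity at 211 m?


v = v0*exp(-k*d) = 789*exp(-0.0004*211) = 725.1 m/s

725.1 m/s


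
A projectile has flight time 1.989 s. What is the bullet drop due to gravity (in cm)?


drop = 0.5*g*t^2 = 0.5*9.81*1.989^2 = 19.4048 m ≈ 1940 cm

1940 cm


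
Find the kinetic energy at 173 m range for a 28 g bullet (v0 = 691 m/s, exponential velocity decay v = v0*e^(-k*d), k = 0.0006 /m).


v = v0*exp(-k*d) = 691*exp(-0.0006*173) = 622.871 m/s
E = 0.5*m*v^2 = 0.5*0.028*622.871^2 = 5432 J

5432 J


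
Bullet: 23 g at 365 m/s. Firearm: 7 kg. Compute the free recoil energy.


v_r = m_p*v_p/m_gun = 0.023*365/7 = 1.19929 m/s, E_r = 0.5*m_gun*v_r^2 = 0.5*7*1.19929^2 = 5.034 J

5.034 J


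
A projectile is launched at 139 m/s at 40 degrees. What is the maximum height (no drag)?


H = (v0*sin(theta))^2 / (2g) = (139*sin(40°))^2 / (2*9.81) = 406.9 m

406.9 m


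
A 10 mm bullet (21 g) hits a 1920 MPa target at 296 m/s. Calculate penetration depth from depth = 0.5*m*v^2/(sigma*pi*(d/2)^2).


A = pi*(d/2)^2 = pi*(10/2)^2 = 78.5398 mm^2
E = 0.5*m*v^2 = 0.5*0.021*296^2 = 919.968 J
depth = E/(sigma*A) = 919.968 J / (1920 MPa * 78.5398 mm^2) = 919.968/(1920 * 78.5398) m = 0.00610073 m ≈ 6.101 mm

6.101 mm


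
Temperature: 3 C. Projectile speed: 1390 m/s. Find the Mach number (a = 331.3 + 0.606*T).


a = 331.3 + 0.606*(3) = 333.118 m/s
M = v/a = 1390/333.118 = 4.173

4.173


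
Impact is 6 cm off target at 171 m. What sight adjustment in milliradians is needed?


1 mrad subtends 1 cm per 10 m of range, so adj = error_cm / (dist_m / 10) = 6 / (171/10) = 0.3509 mrad

0.3509 mrad


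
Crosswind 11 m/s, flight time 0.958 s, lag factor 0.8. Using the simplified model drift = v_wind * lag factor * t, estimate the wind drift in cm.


drift = v_wind * lag * t = 11 * 0.8 * 0.958 = 8.4304 m ≈ 843 cm

843 cm


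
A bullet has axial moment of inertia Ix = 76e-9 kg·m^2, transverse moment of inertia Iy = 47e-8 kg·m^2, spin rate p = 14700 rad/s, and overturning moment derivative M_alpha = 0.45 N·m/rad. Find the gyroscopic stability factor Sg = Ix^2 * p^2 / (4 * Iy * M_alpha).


Sg = Ix^2 * p^2 / (4 * Iy * M_alpha) = (76e-9)^2 * 14700^2 / (4 * 47e-8 * 0.45) = 1.475

1.475


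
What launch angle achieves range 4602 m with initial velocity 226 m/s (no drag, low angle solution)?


sin(2*theta) = R*g/v0^2 = 4602*9.81/226^2 = 0.883891, theta = arcsin(0.883891)/2 = 31.06°

31.06 degrees


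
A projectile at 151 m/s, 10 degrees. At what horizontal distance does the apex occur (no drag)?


R = v0^2*sin(2*theta)/g = 151^2*sin(2*10°)/9.81 = 794.944 m
apex_dist = R/2 = 794.944/2 = 397.5 m

397.5 m


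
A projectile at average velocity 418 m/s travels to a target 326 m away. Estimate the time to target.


t = d/v = 326/418 = 0.7799 s

0.7799 s


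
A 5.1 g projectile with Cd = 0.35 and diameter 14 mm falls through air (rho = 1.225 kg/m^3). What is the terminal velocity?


A = pi*(d/2)^2 = pi*(14/2000)^2 = 1.53938e-04 m^2
vt = sqrt(2mg/(Cd*rho*A)) = sqrt(2*0.0051*9.81/(0.35 * 1.225 * 1.53938e-04)) = 38.94 m/s

38.94 m/s


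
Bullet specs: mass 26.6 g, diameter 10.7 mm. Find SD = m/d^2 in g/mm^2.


SD = m/d^2 = 26.6/10.7^2 = 0.2323 g/mm^2

0.2323 g/mm^2


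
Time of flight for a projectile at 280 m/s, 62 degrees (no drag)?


T = 2*v0*sin(theta)/g = 2*280*sin(62°)/9.81 = 50.4 s

50.4 s


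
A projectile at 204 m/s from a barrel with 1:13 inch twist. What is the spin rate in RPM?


twist_m = 13*0.0254 = 0.3302 m
spin = v/twist = 204/0.3302 = 617.8074 rev/s
RPM = spin*60 = 617.8074*60 ≈ 37068 RPM

37068 RPM


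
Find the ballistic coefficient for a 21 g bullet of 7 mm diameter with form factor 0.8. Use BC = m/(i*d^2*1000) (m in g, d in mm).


BC = m/(i*d^2*1000) = 21/(0.8 * 7^2 * 1000) = 0.0005357

0.0005357


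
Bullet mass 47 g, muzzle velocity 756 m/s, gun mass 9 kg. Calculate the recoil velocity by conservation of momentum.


v_recoil = m_p * v_p / m_gun = 0.047 * 756 / 9 = 3.948 m/s

3.948 m/s


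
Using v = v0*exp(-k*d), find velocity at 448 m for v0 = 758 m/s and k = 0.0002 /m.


v = v0*exp(-k*d) = 758*exp(-0.0002*448) = 693 m/s

693 m/s


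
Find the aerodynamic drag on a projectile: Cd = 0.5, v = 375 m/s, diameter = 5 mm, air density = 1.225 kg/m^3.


A = pi*(d/2)^2 = pi*(5/2000)^2 = 1.96350e-05 m^2
Fd = 0.5*Cd*rho*A*v^2 = 0.5*0.5*1.225*1.96350e-05*375^2 = 0.8456 N

0.8456 N


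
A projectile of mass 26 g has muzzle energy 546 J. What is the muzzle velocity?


v = sqrt(2*E/m) = sqrt(2*546/0.026) = 204.9 m/s

204.9 m/s


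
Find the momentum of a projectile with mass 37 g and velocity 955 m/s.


p = m*v = 0.037*955 = 35.34 kg·m/s

35.34 kg·m/s


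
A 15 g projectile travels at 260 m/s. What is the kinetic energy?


E = 0.5*m*v^2 = 0.5*0.015*260^2 = 507 J

507 J


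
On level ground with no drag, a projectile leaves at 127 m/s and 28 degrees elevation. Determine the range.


R = v0^2 * sin(2*theta) / g = 127^2 * sin(2*28°) / 9.81 = 1363 m

1363 m


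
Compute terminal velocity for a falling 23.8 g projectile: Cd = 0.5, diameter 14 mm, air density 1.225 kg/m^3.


A = pi*(d/2)^2 = pi*(14/2000)^2 = 1.53938e-04 m^2
vt = sqrt(2mg/(Cd*rho*A)) = sqrt(2*0.0238*9.81/(0.5 * 1.225 * 1.53938e-04)) = 70.37 m/s

70.37 m/s


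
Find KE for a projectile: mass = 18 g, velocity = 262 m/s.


E = 0.5*m*v^2 = 0.5*0.018*262^2 = 617.8 J

617.8 J


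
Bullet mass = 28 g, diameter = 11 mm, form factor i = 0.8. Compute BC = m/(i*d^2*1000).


BC = m/(i*d^2*1000) = 28/(0.8 * 11^2 * 1000) = 0.0002893

0.0002893


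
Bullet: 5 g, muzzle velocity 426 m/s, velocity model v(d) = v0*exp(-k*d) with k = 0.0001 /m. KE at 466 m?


v = v0*exp(-k*d) = 426*exp(-0.0001*466) = 406.604 m/s
E = 0.5*m*v^2 = 0.5*0.005*406.604^2 = 413.3 J

413.3 J


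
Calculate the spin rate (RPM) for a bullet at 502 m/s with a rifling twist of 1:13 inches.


twist_m = 13*0.0254 = 0.3302 m
spin = v/twist = 502/0.3302 = 1520.291 rev/s
RPM = spin*60 = 1520.291*60 ≈ 91217 RPM

91217 RPM


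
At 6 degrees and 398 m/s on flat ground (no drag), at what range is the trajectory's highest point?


R = v0^2*sin(2*theta)/g = 398^2*sin(2*6°)/9.81 = 3357.19 m
apex_dist = R/2 = 3357.19/2 = 1679 m

1679 m


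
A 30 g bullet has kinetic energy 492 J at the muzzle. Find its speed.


v = sqrt(2*E/m) = sqrt(2*492/0.03) = 181.1 m/s

181.1 m/s


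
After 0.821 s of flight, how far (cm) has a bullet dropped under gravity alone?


drop = 0.5*g*t^2 = 0.5*9.81*0.821^2 = 3.30617 m ≈ 330.6 cm

330.6 cm


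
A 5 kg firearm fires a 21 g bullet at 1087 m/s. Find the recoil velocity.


v_recoil = m_p * v_p / m_gun = 0.021 * 1087 / 5 = 4.565 m/s

4.565 m/s


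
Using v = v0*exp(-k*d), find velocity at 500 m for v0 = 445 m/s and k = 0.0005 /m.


v = v0*exp(-k*d) = 445*exp(-0.0005*500) = 346.6 m/s

346.6 m/s


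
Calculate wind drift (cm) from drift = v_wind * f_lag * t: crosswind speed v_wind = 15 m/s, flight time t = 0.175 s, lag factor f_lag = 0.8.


drift = v_wind * lag * t = 15 * 0.8 * 0.175 = 2.1 m ≈ 210 cm

210 cm


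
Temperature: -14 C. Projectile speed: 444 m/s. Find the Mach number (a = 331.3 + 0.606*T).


a = 331.3 + 0.606*(-14) = 322.816 m/s
M = v/a = 444/322.816 = 1.375

1.375


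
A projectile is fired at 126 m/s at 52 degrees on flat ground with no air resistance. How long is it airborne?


T = 2*v0*sin(theta)/g = 2*126*sin(52°)/9.81 = 20.24 s

20.24 s


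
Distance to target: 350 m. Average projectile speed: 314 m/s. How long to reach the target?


t = d/v = 350/314 = 1.115 s

1.115 s


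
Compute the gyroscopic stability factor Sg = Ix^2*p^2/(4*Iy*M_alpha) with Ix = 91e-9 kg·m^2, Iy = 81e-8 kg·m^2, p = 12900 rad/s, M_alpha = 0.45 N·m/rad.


Sg = Ix^2 * p^2 / (4 * Iy * M_alpha) = (91e-9)^2 * 12900^2 / (4 * 81e-8 * 0.45) = 0.9452

0.9452


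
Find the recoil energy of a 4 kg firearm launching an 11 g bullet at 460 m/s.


v_r = m_p*v_p/m_gun = 0.011*460/4 = 1.265 m/s, E_r = 0.5*m_gun*v_r^2 = 0.5*4*1.265^2 = 3.2 J

3.2 J


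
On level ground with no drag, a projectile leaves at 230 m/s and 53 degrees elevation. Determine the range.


R = v0^2 * sin(2*theta) / g = 230^2 * sin(2*53°) / 9.81 = 5184 m

5184 m


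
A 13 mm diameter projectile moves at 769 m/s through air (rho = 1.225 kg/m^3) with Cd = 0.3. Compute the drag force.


A = pi*(d/2)^2 = pi*(13/2000)^2 = 1.32732e-04 m^2
Fd = 0.5*Cd*rho*A*v^2 = 0.5*0.3*1.225*1.32732e-04*769^2 = 14.42 N

14.42 N


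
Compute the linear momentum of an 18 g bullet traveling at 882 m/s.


p = m*v = 0.018*882 = 15.88 kg·m/s

15.88 kg·m/s


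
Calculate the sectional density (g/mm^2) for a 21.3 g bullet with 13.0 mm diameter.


SD = m/d^2 = 21.3/13.0^2 = 0.126 g/mm^2

0.126 g/mm^2


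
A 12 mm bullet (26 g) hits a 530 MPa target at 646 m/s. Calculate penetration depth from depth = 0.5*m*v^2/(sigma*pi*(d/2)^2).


A = pi*(d/2)^2 = pi*(12/2)^2 = 113.097 mm^2
E = 0.5*m*v^2 = 0.5*0.026*646^2 = 5425.11 J
depth = E/(sigma*A) = 5425.11 J / (530 MPa * 113.097 mm^2) = 5425.11/(530 * 113.097) m = 0.0905066 m ≈ 90.51 mm

90.51 mm


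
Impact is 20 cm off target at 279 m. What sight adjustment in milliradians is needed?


1 mrad subtends 1 cm per 10 m of range, so adj = error_cm / (dist_m / 10) = 20 / (279/10) = 0.7168 mrad

0.7168 mrad


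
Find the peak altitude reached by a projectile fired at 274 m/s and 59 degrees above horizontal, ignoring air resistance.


H = (v0*sin(theta))^2 / (2g) = (274*sin(59°))^2 / (2*9.81) = 2811 m

2811 m


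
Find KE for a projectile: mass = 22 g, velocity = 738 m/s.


E = 0.5*m*v^2 = 0.5*0.022*738^2 = 5991 J

5991 J


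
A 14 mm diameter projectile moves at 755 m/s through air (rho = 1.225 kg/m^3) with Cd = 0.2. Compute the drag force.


A = pi*(d/2)^2 = pi*(14/2000)^2 = 1.53938e-04 m^2
Fd = 0.5*Cd*rho*A*v^2 = 0.5*0.2*1.225*1.53938e-04*755^2 = 10.75 N

10.75 N


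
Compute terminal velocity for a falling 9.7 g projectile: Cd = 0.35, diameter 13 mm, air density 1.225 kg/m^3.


A = pi*(d/2)^2 = pi*(13/2000)^2 = 1.32732e-04 m^2
vt = sqrt(2mg/(Cd*rho*A)) = sqrt(2*0.0097*9.81/(0.35 * 1.225 * 1.32732e-04)) = 57.83 m/s

57.83 m/s


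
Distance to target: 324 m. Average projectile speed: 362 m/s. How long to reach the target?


t = d/v = 324/362 = 0.895 s

0.895 s


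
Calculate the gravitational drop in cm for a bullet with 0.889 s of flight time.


drop = 0.5*g*t^2 = 0.5*9.81*0.889^2 = 3.87652 m ≈ 387.7 cm

387.7 cm


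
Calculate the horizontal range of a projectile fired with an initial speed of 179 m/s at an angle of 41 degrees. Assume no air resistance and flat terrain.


R = v0^2 * sin(2*theta) / g = 179^2 * sin(2*41°) / 9.81 = 3234 m

3234 m


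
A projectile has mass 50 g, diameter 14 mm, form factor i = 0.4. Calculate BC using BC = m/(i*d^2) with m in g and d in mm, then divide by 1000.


BC = m/(i*d^2*1000) = 50/(0.4 * 14^2 * 1000) = 0.0006378

0.0006378


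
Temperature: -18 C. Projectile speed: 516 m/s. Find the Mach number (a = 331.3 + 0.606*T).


a = 331.3 + 0.606*(-18) = 320.392 m/s
M = v/a = 516/320.392 = 1.611

1.611


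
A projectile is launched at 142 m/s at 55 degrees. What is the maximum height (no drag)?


H = (v0*sin(theta))^2 / (2g) = (142*sin(55°))^2 / (2*9.81) = 689.6 m

689.6 m


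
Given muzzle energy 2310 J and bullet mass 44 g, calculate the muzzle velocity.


v = sqrt(2*E/m) = sqrt(2*2310/0.044) = 324 m/s

324 m/s


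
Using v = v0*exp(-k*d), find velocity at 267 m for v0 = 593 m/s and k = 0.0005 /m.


v = v0*exp(-k*d) = 593*exp(-0.0005*267) = 518.9 m/s

518.9 m/s


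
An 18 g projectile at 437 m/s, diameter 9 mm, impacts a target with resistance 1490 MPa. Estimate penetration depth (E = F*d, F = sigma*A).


A = pi*(d/2)^2 = pi*(9/2)^2 = 63.6173 mm^2
E = 0.5*m*v^2 = 0.5*0.018*437^2 = 1718.72 J
depth = E/(sigma*A) = 1718.72 J / (1490 MPa * 63.6173 mm^2) = 1718.72/(1490 * 63.6173) m = 0.0181319 m ≈ 18.13 mm

18.13 mm


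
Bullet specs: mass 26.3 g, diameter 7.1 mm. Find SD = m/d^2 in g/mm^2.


SD = m/d^2 = 26.3/7.1^2 = 0.5217 g/mm^2

0.5217 g/mm^2


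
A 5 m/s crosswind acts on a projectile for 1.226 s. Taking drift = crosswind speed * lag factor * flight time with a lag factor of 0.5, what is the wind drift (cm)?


drift = v_wind * lag * t = 5 * 0.5 * 1.226 = 3.065 m ≈ 306.5 cm

306.5 cm


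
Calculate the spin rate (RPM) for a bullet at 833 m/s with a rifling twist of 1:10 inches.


twist_m = 10*0.0254 = 0.254 m
spin = v/twist = 833/0.254 = 3279.528 rev/s
RPM = spin*60 = 3279.528*60 ≈ 196772 RPM

196772 RPM


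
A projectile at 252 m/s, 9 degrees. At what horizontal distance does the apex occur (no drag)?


R = v0^2*sin(2*theta)/g = 252^2*sin(2*9°)/9.81 = 2000.39 m
apex_dist = R/2 = 2000.39/2 = 1000 m

1000 m


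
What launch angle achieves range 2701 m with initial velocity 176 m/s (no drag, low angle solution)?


sin(2*theta) = R*g/v0^2 = 2701*9.81/176^2 = 0.855398, theta = arcsin(0.855398)/2 = 29.4°

29.4 degrees


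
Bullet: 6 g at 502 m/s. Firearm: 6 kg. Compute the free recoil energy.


v_r = m_p*v_p/m_gun = 0.006*502/6 = 0.502 m/s, E_r = 0.5*m_gun*v_r^2 = 0.5*6*0.502^2 = 0.756 J

0.756 J


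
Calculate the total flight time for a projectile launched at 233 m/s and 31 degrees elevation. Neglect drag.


T = 2*v0*sin(theta)/g = 2*233*sin(31°)/9.81 = 24.47 s

24.47 s


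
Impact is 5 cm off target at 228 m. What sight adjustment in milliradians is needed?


1 mrad subtends 1 cm per 10 m of range, so adj = error_cm / (dist_m / 10) = 5 / (228/10) = 0.2193 mrad

0.2193 mrad


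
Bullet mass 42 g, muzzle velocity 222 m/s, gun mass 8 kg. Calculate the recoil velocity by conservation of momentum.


v_recoil = m_p * v_p / m_gun = 0.042 * 222 / 8 = 1.165 m/s

1.165 m/s


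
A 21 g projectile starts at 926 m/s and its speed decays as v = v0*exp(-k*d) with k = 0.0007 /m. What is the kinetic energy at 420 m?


v = v0*exp(-k*d) = 926*exp(-0.0007*420) = 690.126 m/s
E = 0.5*m*v^2 = 0.5*0.021*690.126^2 = 5001 J

5001 J


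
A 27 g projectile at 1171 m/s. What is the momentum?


p = m*v = 0.027*1171 = 31.62 kg·m/s

31.62 kg·m/s


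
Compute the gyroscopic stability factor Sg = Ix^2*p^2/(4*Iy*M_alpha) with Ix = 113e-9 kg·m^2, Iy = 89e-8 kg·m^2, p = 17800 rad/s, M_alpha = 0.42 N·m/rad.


Sg = Ix^2 * p^2 / (4 * Iy * M_alpha) = (113e-9)^2 * 17800^2 / (4 * 89e-8 * 0.42) = 2.706

2.706


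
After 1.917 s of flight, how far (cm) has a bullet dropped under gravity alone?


drop = 0.5*g*t^2 = 0.5*9.81*1.917^2 = 18.0253 m ≈ 1803 cm

1803 cm


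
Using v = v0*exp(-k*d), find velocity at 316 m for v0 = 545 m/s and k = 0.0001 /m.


v = v0*exp(-k*d) = 545*exp(-0.0001*316) = 528 m/s

528 m/s


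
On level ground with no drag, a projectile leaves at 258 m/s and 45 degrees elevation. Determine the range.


R = v0^2 * sin(2*theta) / g = 258^2 * sin(2*45°) / 9.81 = 6785 m

6785 m


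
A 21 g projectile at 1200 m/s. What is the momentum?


p = m*v = 0.021*1200 = 25.2 kg·m/s

25.2 kg·m/s


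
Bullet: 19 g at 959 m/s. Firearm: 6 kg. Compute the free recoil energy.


v_r = m_p*v_p/m_gun = 0.019*959/6 = 3.03683 m/s, E_r = 0.5*m_gun*v_r^2 = 0.5*6*3.03683^2 = 27.67 J

27.67 J


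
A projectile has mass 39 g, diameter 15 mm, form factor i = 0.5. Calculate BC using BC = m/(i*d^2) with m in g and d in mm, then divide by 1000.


BC = m/(i*d^2*1000) = 39/(0.5 * 15^2 * 1000) = 0.0003467

0.0003467


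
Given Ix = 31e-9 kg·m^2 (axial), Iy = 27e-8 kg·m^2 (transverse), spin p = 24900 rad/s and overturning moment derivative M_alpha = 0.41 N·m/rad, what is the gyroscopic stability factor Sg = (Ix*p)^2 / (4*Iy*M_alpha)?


Sg = Ix^2 * p^2 / (4 * Iy * M_alpha) = (31e-9)^2 * 24900^2 / (4 * 27e-8 * 0.41) = 1.346

1.346


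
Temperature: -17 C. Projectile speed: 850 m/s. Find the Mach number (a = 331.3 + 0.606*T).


a = 331.3 + 0.606*(-17) = 320.998 m/s
M = v/a = 850/320.998 = 2.648

2.648


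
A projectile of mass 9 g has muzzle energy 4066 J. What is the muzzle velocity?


v = sqrt(2*E/m) = sqrt(2*4066/0.009) = 950.6 m/s

950.6 m/s


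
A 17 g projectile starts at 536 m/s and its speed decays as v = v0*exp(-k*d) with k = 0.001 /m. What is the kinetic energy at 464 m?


v = v0*exp(-k*d) = 536*exp(-0.001*464) = 337.017 m/s
E = 0.5*m*v^2 = 0.5*0.017*337.017^2 = 965.4 J

965.4 J


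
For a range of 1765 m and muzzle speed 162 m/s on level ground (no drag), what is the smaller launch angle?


sin(2*theta) = R*g/v0^2 = 1765*9.81/162^2 = 0.659757, theta = arcsin(0.659757)/2 = 20.64°

20.64 degrees


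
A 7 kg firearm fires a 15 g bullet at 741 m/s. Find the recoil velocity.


v_recoil = m_p * v_p / m_gun = 0.015 * 741 / 7 = 1.588 m/s

1.588 m/s


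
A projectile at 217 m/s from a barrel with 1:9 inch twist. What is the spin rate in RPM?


twist_m = 9*0.0254 = 0.2286 m
spin = v/twist = 217/0.2286 = 949.2563 rev/s
RPM = spin*60 = 949.2563*60 ≈ 56955 RPM

56955 RPM


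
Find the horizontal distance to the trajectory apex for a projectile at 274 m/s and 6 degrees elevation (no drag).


R = v0^2*sin(2*theta)/g = 274^2*sin(2*6°)/9.81 = 1591.15 m
apex_dist = R/2 = 1591.15/2 = 795.6 m

795.6 m


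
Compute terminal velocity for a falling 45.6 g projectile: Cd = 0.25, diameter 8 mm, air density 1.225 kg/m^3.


A = pi*(d/2)^2 = pi*(8/2000)^2 = 5.02655e-05 m^2
vt = sqrt(2mg/(Cd*rho*A)) = sqrt(2*0.0456*9.81/(0.25 * 1.225 * 5.02655e-05)) = 241.1 m/s

241.1 m/s


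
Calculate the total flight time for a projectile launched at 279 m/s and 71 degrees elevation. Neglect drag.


T = 2*v0*sin(theta)/g = 2*279*sin(71°)/9.81 = 53.78 s

53.78 s


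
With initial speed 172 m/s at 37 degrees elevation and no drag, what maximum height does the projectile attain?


H = (v0*sin(theta))^2 / (2g) = (172*sin(37°))^2 / (2*9.81) = 546.1 m

546.1 m


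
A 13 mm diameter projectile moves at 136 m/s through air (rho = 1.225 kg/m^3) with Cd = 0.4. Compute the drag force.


A = pi*(d/2)^2 = pi*(13/2000)^2 = 1.32732e-04 m^2
Fd = 0.5*Cd*rho*A*v^2 = 0.5*0.4*1.225*1.32732e-04*136^2 = 0.6015 N

0.6015 N


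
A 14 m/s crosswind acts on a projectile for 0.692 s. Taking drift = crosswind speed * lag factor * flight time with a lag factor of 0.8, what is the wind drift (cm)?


drift = v_wind * lag * t = 14 * 0.8 * 0.692 = 7.7504 m ≈ 775 cm

775 cm


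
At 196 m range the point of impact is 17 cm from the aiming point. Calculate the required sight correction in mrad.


1 mrad subtends 1 cm per 10 m of range, so adj = error_cm / (dist_m / 10) = 17 / (196/10) = 0.8673 mrad

0.8673 mrad
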